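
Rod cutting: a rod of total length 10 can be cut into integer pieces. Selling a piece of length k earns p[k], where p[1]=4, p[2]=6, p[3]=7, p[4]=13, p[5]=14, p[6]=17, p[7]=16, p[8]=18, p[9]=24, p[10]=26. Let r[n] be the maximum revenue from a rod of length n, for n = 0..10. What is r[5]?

   n    0    1    2    3    4    5    6    7    8    9   10
r[n]    0    4    8   12   16   20   24   28   32   36   40

20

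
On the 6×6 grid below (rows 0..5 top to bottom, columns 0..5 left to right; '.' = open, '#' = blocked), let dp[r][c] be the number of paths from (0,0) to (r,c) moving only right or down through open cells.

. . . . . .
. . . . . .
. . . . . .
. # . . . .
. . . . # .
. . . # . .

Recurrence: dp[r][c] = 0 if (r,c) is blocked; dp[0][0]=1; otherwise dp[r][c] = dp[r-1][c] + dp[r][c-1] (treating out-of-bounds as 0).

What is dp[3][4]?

r\c   0   1   2   3   4   5
  0   1   1   1   1   1   1
  1   1   2   3   4   5   6
  2   1   3   6  10  15  21
  3   1   0   6  16  31  52
  4   1   1   7  23   0  52
  5   1   2   9   0   0  52

31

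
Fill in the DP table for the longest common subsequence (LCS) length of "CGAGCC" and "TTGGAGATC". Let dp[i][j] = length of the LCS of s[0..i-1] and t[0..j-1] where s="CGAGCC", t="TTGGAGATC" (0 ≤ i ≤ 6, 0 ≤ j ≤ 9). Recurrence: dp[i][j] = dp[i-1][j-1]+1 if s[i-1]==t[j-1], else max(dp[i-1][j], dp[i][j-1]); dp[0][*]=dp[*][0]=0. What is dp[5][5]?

   ''  T  T  G  G  A  G  A  T  C
''  0  0  0  0  0  0  0  0  0  0
 C  0  0  0  0  0  0  0  0  0  1
 G  0  0  0  1  1  1  1  1  1  1
 A  0  0  0  1  1  2  2  2  2  2
 G  0  0  0  1  2  2  3  3  3  3
 C  0  0  0  1  2  2  3  3  3  4
 C  0  0  0  1  2  2  3  3  3  4

2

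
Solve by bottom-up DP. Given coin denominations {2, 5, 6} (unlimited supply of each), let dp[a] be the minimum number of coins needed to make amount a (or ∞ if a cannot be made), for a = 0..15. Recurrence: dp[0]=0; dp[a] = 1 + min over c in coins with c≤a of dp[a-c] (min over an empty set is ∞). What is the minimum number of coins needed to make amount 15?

 a  0  1  2  3  4  5  6  7  8  9 10 11 12 13 14 15
dp  0  -  1  -  2  1  1  2  2  3  2  2  2  3  3  3
(- denotes ∞ / unreachable)

3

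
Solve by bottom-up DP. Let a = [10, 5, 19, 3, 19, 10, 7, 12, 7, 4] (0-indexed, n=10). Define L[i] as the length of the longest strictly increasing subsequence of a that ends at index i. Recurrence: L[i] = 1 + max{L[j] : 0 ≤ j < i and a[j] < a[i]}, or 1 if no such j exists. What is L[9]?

   i    0    1    2    3    4    5    6    7    8    9
a[i]   10    5   19    3   19   10    7   12    7    4
L[i]    1    1    2    1    2    2    2    3    2    2

2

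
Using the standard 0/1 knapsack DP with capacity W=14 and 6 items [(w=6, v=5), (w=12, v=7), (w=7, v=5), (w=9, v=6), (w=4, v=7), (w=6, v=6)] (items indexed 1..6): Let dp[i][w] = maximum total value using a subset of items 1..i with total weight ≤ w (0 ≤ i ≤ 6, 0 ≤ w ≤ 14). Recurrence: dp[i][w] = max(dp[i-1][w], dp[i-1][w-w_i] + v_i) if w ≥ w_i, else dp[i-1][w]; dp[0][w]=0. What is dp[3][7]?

i\w   0   1   2   3   4   5   6   7   8   9  10  11  12  13  14
  0   0   0   0   0   0   0   0   0   0   0   0   0   0   0   0
  1   0   0   0   0   0   0   5   5   5   5   5   5   5   5   5
  2   0   0   0   0   0   0   5   5   5   5   5   5   7   7   7
  3   0   0   0   0   0   0   5   5   5   5   5   5   7  10  10
  4   0   0   0   0   0   0   5   5   5   6   6   6   7  10  10
  5   0   0   0   0   7   7   7   7   7   7  12  12  12  13  13
  6   0   0   0   0   7   7   7   7   7   7  13  13  13  13  13

5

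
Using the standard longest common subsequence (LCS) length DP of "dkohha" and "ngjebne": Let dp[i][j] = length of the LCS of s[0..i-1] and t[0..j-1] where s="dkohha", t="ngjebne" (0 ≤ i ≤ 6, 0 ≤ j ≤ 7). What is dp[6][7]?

0

   ''  n  g  j  e  b  n  e
''  0  0  0  0  0  0  0  0
 d  0  0  0  0  0  0  0  0
 k  0  0  0  0  0  0  0  0
 o  0  0  0  0  0  0  0  0
 h  0  0  0  0  0  0  0  0
 h  0  0  0  0  0  0  0  0
 a  0  0  0  0  0  0  0  0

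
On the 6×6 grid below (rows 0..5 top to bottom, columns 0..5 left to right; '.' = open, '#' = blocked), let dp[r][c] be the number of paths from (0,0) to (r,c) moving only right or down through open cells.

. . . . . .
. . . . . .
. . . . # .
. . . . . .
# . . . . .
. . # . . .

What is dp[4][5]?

r\c   0   1   2   3   4   5
  0   1   1   1   1   1   1
  1   1   2   3   4   5   6
  2   1   3   6  10   0   6
  3   1   4  10  20  20  26
  4   0   4  14  34  54  80
  5   0   4   0  34  88 168

80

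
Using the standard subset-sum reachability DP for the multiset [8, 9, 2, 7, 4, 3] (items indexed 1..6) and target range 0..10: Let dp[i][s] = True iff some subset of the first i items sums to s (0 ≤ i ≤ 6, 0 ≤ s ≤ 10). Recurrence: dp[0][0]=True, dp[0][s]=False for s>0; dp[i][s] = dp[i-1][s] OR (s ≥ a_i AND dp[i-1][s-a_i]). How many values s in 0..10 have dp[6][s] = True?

10

i\s   0   1   2   3   4   5   6   7   8   9  10
  0   T   F   F   F   F   F   F   F   F   F   F
  1   T   F   F   F   F   F   F   F   T   F   F
  2   T   F   F   F   F   F   F   F   T   T   F
  3   T   F   T   F   F   F   F   F   T   T   T
  4   T   F   T   F   F   F   F   T   T   T   T
  5   T   F   T   F   T   F   T   T   T   T   T
  6   T   F   T   T   T   T   T   T   T   T   T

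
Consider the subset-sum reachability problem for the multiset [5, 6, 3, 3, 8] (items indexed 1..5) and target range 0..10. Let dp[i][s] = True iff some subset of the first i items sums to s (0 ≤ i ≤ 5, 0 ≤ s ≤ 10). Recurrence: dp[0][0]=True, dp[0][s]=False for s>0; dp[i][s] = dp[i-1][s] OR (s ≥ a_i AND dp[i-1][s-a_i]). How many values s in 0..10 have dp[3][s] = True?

6

i\s   0   1   2   3   4   5   6   7   8   9  10
  0   T   F   F   F   F   F   F   F   F   F   F
  1   T   F   F   F   F   T   F   F   F   F   F
  2   T   F   F   F   F   T   T   F   F   F   F
  3   T   F   F   T   F   T   T   F   T   T   F
  4   T   F   F   T   F   T   T   F   T   T   F
  5   T   F   F   T   F   T   T   F   T   T   F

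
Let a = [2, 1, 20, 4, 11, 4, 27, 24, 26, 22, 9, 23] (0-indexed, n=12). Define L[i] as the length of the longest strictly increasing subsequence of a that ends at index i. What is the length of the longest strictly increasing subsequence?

5

   i    0    1    2    3    4    5    6    7    8    9   10   11
a[i]    2    1   20    4   11    4   27   24   26   22    9   23
L[i]    1    1    2    2    3    2    4    4    5    4    3    5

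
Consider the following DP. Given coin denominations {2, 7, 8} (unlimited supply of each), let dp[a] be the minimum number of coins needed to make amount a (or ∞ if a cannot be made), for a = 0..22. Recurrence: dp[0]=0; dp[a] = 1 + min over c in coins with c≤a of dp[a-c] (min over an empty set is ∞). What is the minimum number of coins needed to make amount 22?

3

 a  0  1  2  3  4  5  6  7  8  9 10 11 12 13 14 15 16 17 18 19 20 21 22
dp  0  -  1  -  2  -  3  1  1  2  2  3  3  4  2  2  2  3  3  4  4  3  3
(- denotes ∞ / unreachable)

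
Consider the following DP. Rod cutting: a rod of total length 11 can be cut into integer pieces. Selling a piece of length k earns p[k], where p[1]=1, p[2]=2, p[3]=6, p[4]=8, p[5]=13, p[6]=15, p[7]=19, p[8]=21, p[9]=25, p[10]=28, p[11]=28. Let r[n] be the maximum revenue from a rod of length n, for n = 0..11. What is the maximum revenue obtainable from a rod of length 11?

   n    0    1    2    3    4    5    6    7    8    9   10   11
r[n]    0    1    2    6    8   13   15   19   21   25   28   29

29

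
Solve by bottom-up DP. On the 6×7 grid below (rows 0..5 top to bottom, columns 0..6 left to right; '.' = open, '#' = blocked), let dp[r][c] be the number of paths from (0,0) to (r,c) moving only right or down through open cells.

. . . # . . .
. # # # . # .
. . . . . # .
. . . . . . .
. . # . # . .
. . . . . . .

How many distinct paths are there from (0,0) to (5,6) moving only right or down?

r\c   0   1   2   3   4   5   6
  0   1   1   1   0   0   0   0
  1   1   0   0   0   0   0   0
  2   1   1   1   1   1   0   0
  3   1   2   3   4   5   5   5
  4   1   3   0   4   0   5  10
  5   1   4   4   8   8  13  23

23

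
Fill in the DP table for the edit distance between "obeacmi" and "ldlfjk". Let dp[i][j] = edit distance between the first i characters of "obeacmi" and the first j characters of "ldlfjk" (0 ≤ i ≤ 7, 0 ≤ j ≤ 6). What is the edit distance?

   ''  l  d  l  f  j  k
''  0  1  2  3  4  5  6
 o  1  1  2  3  4  5  6
 b  2  2  2  3  4  5  6
 e  3  3  3  3  4  5  6
 a  4  4  4  4  4  5  6
 c  5  5  5  5  5  5  6
 m  6  6  6  6  6  6  6
 i  7  7  7  7  7  7  7

7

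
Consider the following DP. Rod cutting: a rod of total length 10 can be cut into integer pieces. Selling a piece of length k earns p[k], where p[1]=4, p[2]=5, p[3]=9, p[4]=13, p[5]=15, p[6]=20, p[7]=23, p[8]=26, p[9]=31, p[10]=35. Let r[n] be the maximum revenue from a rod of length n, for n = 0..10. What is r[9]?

   n    0    1    2    3    4    5    6    7    8    9   10
r[n]    0    4    8   12   16   20   24   28   32   36   40

36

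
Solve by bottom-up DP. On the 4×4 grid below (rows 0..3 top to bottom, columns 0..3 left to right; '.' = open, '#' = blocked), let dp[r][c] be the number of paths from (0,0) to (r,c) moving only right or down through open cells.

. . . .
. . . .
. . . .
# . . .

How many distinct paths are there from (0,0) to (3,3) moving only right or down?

19

r\c   0   1   2   3
  0   1   1   1   1
  1   1   2   3   4
  2   1   3   6  10
  3   0   3   9  19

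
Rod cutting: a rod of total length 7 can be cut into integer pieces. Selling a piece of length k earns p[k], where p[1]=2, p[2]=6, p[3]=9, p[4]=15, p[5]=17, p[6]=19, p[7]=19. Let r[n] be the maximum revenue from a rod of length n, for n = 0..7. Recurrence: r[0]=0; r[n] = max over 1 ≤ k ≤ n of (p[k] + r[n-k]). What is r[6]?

   n    0    1    2    3    4    5    6    7
r[n]    0    2    6    9   15   17   21   24

21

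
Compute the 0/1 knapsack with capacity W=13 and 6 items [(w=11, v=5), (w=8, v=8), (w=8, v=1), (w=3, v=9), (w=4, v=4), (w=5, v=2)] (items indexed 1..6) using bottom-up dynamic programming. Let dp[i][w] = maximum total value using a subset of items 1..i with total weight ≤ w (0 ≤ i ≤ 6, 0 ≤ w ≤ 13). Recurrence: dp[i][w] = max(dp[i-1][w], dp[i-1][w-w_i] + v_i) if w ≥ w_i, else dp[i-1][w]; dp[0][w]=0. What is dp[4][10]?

9

i\w   0   1   2   3   4   5   6   7   8   9  10  11  12  13
  0   0   0   0   0   0   0   0   0   0   0   0   0   0   0
  1   0   0   0   0   0   0   0   0   0   0   0   5   5   5
  2   0   0   0   0   0   0   0   0   8   8   8   8   8   8
  3   0   0   0   0   0   0   0   0   8   8   8   8   8   8
  4   0   0   0   9   9   9   9   9   9   9   9  17  17  17
  5   0   0   0   9   9   9   9  13  13  13  13  17  17  17
  6   0   0   0   9   9   9   9  13  13  13  13  17  17  17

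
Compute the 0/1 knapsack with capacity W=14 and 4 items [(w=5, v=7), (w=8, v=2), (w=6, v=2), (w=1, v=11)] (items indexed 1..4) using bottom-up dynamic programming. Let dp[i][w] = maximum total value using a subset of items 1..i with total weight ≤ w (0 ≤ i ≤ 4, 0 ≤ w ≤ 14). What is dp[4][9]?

i\w   0   1   2   3   4   5   6   7   8   9  10  11  12  13  14
  0   0   0   0   0   0   0   0   0   0   0   0   0   0   0   0
  1   0   0   0   0   0   7   7   7   7   7   7   7   7   7   7
  2   0   0   0   0   0   7   7   7   7   7   7   7   7   9   9
  3   0   0   0   0   0   7   7   7   7   7   7   9   9   9   9
  4   0  11  11  11  11  11  18  18  18  18  18  18  20  20  20

18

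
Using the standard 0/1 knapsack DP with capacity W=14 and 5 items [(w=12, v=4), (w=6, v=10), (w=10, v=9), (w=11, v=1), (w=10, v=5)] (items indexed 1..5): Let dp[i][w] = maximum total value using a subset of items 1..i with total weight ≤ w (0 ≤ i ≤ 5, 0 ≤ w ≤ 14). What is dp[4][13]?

i\w   0   1   2   3   4   5   6   7   8   9  10  11  12  13  14
  0   0   0   0   0   0   0   0   0   0   0   0   0   0   0   0
  1   0   0   0   0   0   0   0   0   0   0   0   0   4   4   4
  2   0   0   0   0   0   0  10  10  10  10  10  10  10  10  10
  3   0   0   0   0   0   0  10  10  10  10  10  10  10  10  10
  4   0   0   0   0   0   0  10  10  10  10  10  10  10  10  10
  5   0   0   0   0   0   0  10  10  10  10  10  10  10  10  10

10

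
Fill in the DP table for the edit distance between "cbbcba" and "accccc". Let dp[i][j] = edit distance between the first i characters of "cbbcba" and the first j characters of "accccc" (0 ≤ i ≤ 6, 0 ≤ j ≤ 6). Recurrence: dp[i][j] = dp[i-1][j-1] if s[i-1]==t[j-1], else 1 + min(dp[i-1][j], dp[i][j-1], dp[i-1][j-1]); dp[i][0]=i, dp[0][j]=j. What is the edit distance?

   ''  a  c  c  c  c  c
''  0  1  2  3  4  5  6
 c  1  1  1  2  3  4  5
 b  2  2  2  2  3  4  5
 b  3  3  3  3  3  4  5
 c  4  4  3  3  3  3  4
 b  5  5  4  4  4  4  4
 a  6  5  5  5  5  5  5

5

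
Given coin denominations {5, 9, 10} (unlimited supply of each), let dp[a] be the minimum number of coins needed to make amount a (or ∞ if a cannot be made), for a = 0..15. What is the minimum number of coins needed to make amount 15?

 a  0  1  2  3  4  5  6  7  8  9 10 11 12 13 14 15
dp  0  -  -  -  -  1  -  -  -  1  1  -  -  -  2  2
(- denotes ∞ / unreachable)

2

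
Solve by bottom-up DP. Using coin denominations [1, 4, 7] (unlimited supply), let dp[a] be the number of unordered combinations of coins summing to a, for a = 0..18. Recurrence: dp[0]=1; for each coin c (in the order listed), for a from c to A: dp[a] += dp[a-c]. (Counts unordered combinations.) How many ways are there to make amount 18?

after  coin     0     1     2     3     4     5     6     7     8     9    10    11    12    13    14    15    16    17    18
          1     1     1     1     1     1     1     1     1     1     1     1     1     1     1     1     1     1     1     1
          4     1     1     1     1     2     2     2     2     3     3     3     3     4     4     4     4     5     5     5
          7     1     1     1     1     2     2     2     3     4     4     4     5     6     6     7     8     9     9    10

10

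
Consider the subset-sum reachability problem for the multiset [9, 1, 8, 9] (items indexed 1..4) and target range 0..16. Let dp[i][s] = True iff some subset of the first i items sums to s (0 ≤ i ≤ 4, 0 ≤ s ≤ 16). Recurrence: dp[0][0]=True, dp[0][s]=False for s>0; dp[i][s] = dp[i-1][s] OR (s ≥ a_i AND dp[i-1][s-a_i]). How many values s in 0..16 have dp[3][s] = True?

5

i\s   0   1   2   3   4   5   6   7   8   9  10  11  12  13  14  15  16
  0   T   F   F   F   F   F   F   F   F   F   F   F   F   F   F   F   F
  1   T   F   F   F   F   F   F   F   F   T   F   F   F   F   F   F   F
  2   T   T   F   F   F   F   F   F   F   T   T   F   F   F   F   F   F
  3   T   T   F   F   F   F   F   F   T   T   T   F   F   F   F   F   F
  4   T   T   F   F   F   F   F   F   T   T   T   F   F   F   F   F   F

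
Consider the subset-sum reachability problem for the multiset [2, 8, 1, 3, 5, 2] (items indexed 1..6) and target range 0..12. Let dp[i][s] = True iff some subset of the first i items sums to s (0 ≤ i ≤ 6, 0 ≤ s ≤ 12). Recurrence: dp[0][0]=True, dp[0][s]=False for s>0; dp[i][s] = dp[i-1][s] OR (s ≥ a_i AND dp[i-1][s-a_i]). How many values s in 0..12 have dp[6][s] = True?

13

i\s   0   1   2   3   4   5   6   7   8   9  10  11  12
  0   T   F   F   F   F   F   F   F   F   F   F   F   F
  1   T   F   T   F   F   F   F   F   F   F   F   F   F
  2   T   F   T   F   F   F   F   F   T   F   T   F   F
  3   T   T   T   T   F   F   F   F   T   T   T   T   F
  4   T   T   T   T   T   T   T   F   T   T   T   T   T
  5   T   T   T   T   T   T   T   T   T   T   T   T   T
  6   T   T   T   T   T   T   T   T   T   T   T   T   T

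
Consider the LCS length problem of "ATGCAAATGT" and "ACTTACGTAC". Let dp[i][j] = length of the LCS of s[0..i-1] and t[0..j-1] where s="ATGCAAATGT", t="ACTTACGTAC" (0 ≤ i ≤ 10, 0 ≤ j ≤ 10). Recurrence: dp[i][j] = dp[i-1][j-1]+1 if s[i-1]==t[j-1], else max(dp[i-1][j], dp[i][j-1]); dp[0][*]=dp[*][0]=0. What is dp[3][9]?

   ''  A  C  T  T  A  C  G  T  A  C
''  0  0  0  0  0  0  0  0  0  0  0
 A  0  1  1  1  1  1  1  1  1  1  1
 T  0  1  1  2  2  2  2  2  2  2  2
 G  0  1  1  2  2  2  2  3  3  3  3
 C  0  1  2  2  2  2  3  3  3  3  4
 A  0  1  2  2  2  3  3  3  3  4  4
 A  0  1  2  2  2  3  3  3  3  4  4
 A  0  1  2  2  2  3  3  3  3  4  4
 T  0  1  2  3  3  3  3  3  4  4  4
 G  0  1  2  3  3  3  3  4  4  4  4
 T  0  1  2  3  4  4  4  4  5  5  5

3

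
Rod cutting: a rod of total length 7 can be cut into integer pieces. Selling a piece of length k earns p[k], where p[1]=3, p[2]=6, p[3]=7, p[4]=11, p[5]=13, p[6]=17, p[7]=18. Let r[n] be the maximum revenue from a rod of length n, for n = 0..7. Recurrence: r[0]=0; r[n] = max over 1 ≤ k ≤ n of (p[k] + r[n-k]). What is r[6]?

   n    0    1    2    3    4    5    6    7
r[n]    0    3    6    9   12   15   18   21

18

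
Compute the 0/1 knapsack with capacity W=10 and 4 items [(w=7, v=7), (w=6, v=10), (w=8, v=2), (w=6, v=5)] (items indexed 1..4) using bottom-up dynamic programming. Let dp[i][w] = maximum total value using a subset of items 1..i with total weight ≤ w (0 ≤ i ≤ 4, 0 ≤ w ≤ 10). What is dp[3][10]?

i\w   0   1   2   3   4   5   6   7   8   9  10
  0   0   0   0   0   0   0   0   0   0   0   0
  1   0   0   0   0   0   0   0   7   7   7   7
  2   0   0   0   0   0   0  10  10  10  10  10
  3   0   0   0   0   0   0  10  10  10  10  10
  4   0   0   0   0   0   0  10  10  10  10  10

10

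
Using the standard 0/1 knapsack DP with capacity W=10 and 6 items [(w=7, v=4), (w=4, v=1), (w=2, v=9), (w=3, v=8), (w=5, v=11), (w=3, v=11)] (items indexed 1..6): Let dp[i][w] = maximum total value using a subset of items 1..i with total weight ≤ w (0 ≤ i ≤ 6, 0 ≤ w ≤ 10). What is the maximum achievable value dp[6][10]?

31

i\w   0   1   2   3   4   5   6   7   8   9  10
  0   0   0   0   0   0   0   0   0   0   0   0
  1   0   0   0   0   0   0   0   4   4   4   4
  2   0   0   0   0   1   1   1   4   4   4   4
  3   0   0   9   9   9   9  10  10  10  13  13
  4   0   0   9   9   9  17  17  17  17  18  18
  5   0   0   9   9   9  17  17  20  20  20  28
  6   0   0   9  11  11  20  20  20  28  28  31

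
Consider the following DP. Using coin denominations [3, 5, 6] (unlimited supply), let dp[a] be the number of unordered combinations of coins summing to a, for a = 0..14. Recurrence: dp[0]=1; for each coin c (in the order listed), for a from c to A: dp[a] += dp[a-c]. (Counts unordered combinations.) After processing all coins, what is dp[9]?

after  coin     0     1     2     3     4     5     6     7     8     9    10    11    12    13    14
          3     1     0     0     1     0     0     1     0     0     1     0     0     1     0     0
          5     1     0     0     1     0     1     1     0     1     1     1     1     1     1     1
          6     1     0     0     1     0     1     2     0     1     2     1     2     3     1     2

2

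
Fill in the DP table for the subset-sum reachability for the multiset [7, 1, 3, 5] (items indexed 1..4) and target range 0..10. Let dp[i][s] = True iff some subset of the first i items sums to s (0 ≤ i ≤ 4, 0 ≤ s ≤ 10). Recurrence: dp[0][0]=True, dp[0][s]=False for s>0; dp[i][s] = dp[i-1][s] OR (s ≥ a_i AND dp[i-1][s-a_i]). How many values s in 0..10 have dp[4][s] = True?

10

i\s   0   1   2   3   4   5   6   7   8   9  10
  0   T   F   F   F   F   F   F   F   F   F   F
  1   T   F   F   F   F   F   F   T   F   F   F
  2   T   T   F   F   F   F   F   T   T   F   F
  3   T   T   F   T   T   F   F   T   T   F   T
  4   T   T   F   T   T   T   T   T   T   T   T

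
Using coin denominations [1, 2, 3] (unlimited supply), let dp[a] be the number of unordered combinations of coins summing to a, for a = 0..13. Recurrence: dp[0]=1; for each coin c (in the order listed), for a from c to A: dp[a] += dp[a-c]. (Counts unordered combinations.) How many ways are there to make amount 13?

after  coin     0     1     2     3     4     5     6     7     8     9    10    11    12    13
          1     1     1     1     1     1     1     1     1     1     1     1     1     1     1
          2     1     1     2     2     3     3     4     4     5     5     6     6     7     7
          3     1     1     2     3     4     5     7     8    10    12    14    16    19    21

21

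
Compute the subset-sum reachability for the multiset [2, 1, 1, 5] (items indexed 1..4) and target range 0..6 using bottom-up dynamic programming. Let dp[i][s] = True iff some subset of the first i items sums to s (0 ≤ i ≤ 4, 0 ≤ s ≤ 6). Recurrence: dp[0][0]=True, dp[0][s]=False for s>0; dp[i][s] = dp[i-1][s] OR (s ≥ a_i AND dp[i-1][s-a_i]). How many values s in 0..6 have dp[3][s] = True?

5

i\s   0   1   2   3   4   5   6
  0   T   F   F   F   F   F   F
  1   T   F   T   F   F   F   F
  2   T   T   T   T   F   F   F
  3   T   T   T   T   T   F   F
  4   T   T   T   T   T   T   T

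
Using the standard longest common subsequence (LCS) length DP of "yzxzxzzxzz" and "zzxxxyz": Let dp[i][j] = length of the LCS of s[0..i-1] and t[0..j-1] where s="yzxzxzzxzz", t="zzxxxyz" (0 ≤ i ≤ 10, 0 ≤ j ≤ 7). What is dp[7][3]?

   ''  z  z  x  x  x  y  z
''  0  0  0  0  0  0  0  0
 y  0  0  0  0  0  0  1  1
 z  0  1  1  1  1  1  1  2
 x  0  1  1  2  2  2  2  2
 z  0  1  2  2  2  2  2  3
 x  0  1  2  3  3  3  3  3
 z  0  1  2  3  3  3  3  4
 z  0  1  2  3  3  3  3  4
 x  0  1  2  3  4  4  4  4
 z  0  1  2  3  4  4  4  5
 z  0  1  2  3  4  4  4  5

3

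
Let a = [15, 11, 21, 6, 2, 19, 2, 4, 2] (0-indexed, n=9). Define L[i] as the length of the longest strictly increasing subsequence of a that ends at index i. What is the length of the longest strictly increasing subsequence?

2

   i    0    1    2    3    4    5    6    7    8
a[i]   15   11   21    6    2   19    2    4    2
L[i]    1    1    2    1    1    2    1    2    1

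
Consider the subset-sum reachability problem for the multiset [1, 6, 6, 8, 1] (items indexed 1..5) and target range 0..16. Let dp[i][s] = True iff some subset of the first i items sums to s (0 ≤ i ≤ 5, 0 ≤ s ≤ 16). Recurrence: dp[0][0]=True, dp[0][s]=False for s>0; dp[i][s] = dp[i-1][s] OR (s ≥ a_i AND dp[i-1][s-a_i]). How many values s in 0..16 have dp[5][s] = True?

i\s   0   1   2   3   4   5   6   7   8   9  10  11  12  13  14  15  16
  0   T   F   F   F   F   F   F   F   F   F   F   F   F   F   F   F   F
  1   T   T   F   F   F   F   F   F   F   F   F   F   F   F   F   F   F
  2   T   T   F   F   F   F   T   T   F   F   F   F   F   F   F   F   F
  3   T   T   F   F   F   F   T   T   F   F   F   F   T   T   F   F   F
  4   T   T   F   F   F   F   T   T   T   T   F   F   T   T   T   T   F
  5   T   T   T   F   F   F   T   T   T   T   T   F   T   T   T   T   T

13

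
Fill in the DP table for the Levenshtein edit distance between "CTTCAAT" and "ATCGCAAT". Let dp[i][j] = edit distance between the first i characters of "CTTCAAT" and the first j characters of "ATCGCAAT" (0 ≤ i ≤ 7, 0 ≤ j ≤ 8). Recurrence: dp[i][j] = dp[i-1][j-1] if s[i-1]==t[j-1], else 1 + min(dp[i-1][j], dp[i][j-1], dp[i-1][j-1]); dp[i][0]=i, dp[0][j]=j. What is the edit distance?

   ''  A  T  C  G  C  A  A  T
''  0  1  2  3  4  5  6  7  8
 C  1  1  2  2  3  4  5  6  7
 T  2  2  1  2  3  4  5  6  6
 T  3  3  2  2  3  4  5  6  6
 C  4  4  3  2  3  3  4  5  6
 A  5  4  4  3  3  4  3  4  5
 A  6  5  5  4  4  4  4  3  4
 T  7  6  5  5  5  5  5  4  3

3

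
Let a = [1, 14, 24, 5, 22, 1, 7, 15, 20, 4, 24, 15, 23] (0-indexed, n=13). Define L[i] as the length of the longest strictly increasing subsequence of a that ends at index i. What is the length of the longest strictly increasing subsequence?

6

   i    0    1    2    3    4    5    6    7    8    9   10   11   12
a[i]    1   14   24    5   22    1    7   15   20    4   24   15   23
L[i]    1    2    3    2    3    1    3    4    5    2    6    4    6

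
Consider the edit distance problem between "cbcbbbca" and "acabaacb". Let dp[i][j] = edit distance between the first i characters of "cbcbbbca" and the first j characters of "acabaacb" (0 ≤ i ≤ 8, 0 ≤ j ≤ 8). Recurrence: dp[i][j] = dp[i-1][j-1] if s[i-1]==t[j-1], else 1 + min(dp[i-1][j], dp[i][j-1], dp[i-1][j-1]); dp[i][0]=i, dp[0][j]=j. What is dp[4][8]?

   ''  a  c  a  b  a  a  c  b
''  0  1  2  3  4  5  6  7  8
 c  1  1  1  2  3  4  5  6  7
 b  2  2  2  2  2  3  4  5  6
 c  3  3  2  3  3  3  4  4  5
 b  4  4  3  3  3  4  4  5  4
 b  5  5  4  4  3  4  5  5  5
 b  6  6  5  5  4  4  5  6  5
 c  7  7  6  6  5  5  5  5  6
 a  8  7  7  6  6  5  5  6  6

4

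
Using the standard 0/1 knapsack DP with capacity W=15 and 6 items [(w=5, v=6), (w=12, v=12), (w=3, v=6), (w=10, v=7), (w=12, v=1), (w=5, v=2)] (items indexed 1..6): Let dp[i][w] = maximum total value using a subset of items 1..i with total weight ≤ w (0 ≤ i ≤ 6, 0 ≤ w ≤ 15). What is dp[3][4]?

i\w   0   1   2   3   4   5   6   7   8   9  10  11  12  13  14  15
  0   0   0   0   0   0   0   0   0   0   0   0   0   0   0   0   0
  1   0   0   0   0   0   6   6   6   6   6   6   6   6   6   6   6
  2   0   0   0   0   0   6   6   6   6   6   6   6  12  12  12  12
  3   0   0   0   6   6   6   6   6  12  12  12  12  12  12  12  18
  4   0   0   0   6   6   6   6   6  12  12  12  12  12  13  13  18
  5   0   0   0   6   6   6   6   6  12  12  12  12  12  13  13  18
  6   0   0   0   6   6   6   6   6  12  12  12  12  12  14  14  18

6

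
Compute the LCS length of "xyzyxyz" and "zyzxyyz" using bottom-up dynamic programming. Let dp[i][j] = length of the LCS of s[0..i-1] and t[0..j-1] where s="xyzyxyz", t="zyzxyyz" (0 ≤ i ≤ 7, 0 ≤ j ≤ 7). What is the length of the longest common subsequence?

   ''  z  y  z  x  y  y  z
''  0  0  0  0  0  0  0  0
 x  0  0  0  0  1  1  1  1
 y  0  0  1  1  1  2  2  2
 z  0  1  1  2  2  2  2  3
 y  0  1  2  2  2  3  3  3
 x  0  1  2  2  3  3  3  3
 y  0  1  2  2  3  4  4  4
 z  0  1  2  3  3  4  4  5

5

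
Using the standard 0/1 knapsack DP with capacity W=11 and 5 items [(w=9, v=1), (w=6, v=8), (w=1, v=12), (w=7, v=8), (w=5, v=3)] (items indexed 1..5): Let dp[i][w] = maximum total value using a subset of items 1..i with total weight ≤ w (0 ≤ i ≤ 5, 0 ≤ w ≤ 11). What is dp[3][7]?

20

i\w   0   1   2   3   4   5   6   7   8   9  10  11
  0   0   0   0   0   0   0   0   0   0   0   0   0
  1   0   0   0   0   0   0   0   0   0   1   1   1
  2   0   0   0   0   0   0   8   8   8   8   8   8
  3   0  12  12  12  12  12  12  20  20  20  20  20
  4   0  12  12  12  12  12  12  20  20  20  20  20
  5   0  12  12  12  12  12  15  20  20  20  20  20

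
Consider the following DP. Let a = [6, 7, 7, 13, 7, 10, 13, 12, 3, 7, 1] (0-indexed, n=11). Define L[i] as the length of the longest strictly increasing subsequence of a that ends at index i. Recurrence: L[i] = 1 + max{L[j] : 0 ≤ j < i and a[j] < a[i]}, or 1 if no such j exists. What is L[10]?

   i    0    1    2    3    4    5    6    7    8    9   10
a[i]    6    7    7   13    7   10   13   12    3    7    1
L[i]    1    2    2    3    2    3    4    4    1    2    1

1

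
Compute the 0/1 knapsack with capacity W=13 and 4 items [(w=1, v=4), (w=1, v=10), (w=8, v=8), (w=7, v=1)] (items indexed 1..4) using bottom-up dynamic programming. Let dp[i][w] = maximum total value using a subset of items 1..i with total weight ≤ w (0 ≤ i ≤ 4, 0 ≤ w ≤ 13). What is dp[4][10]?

22

i\w   0   1   2   3   4   5   6   7   8   9  10  11  12  13
  0   0   0   0   0   0   0   0   0   0   0   0   0   0   0
  1   0   4   4   4   4   4   4   4   4   4   4   4   4   4
  2   0  10  14  14  14  14  14  14  14  14  14  14  14  14
  3   0  10  14  14  14  14  14  14  14  18  22  22  22  22
  4   0  10  14  14  14  14  14  14  14  18  22  22  22  22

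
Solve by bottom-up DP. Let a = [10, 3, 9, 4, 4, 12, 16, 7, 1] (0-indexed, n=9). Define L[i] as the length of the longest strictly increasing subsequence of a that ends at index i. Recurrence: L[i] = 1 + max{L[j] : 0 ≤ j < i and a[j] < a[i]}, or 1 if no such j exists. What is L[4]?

   i    0    1    2    3    4    5    6    7    8
a[i]   10    3    9    4    4   12   16    7    1
L[i]    1    1    2    2    2    3    4    3    1

2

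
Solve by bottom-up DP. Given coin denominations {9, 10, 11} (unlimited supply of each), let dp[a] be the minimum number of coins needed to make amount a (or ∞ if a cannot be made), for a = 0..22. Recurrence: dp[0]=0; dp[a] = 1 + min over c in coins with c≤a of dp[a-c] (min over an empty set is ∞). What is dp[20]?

2

 a  0  1  2  3  4  5  6  7  8  9 10 11 12 13 14 15 16 17 18 19 20 21 22
dp  0  -  -  -  -  -  -  -  -  1  1  1  -  -  -  -  -  -  2  2  2  2  2
(- denotes ∞ / unreachable)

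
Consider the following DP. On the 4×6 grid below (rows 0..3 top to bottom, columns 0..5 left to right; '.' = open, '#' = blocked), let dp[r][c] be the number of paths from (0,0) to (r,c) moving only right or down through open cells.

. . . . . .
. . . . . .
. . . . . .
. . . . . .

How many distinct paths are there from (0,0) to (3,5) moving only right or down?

r\c   0   1   2   3   4   5
  0   1   1   1   1   1   1
  1   1   2   3   4   5   6
  2   1   3   6  10  15  21
  3   1   4  10  20  35  56

56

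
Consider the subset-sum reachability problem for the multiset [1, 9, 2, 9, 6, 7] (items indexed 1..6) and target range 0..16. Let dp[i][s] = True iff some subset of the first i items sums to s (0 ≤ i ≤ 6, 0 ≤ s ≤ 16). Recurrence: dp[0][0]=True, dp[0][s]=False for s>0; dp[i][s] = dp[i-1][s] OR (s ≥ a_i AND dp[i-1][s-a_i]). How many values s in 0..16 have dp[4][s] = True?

8

i\s   0   1   2   3   4   5   6   7   8   9  10  11  12  13  14  15  16
  0   T   F   F   F   F   F   F   F   F   F   F   F   F   F   F   F   F
  1   T   T   F   F   F   F   F   F   F   F   F   F   F   F   F   F   F
  2   T   T   F   F   F   F   F   F   F   T   T   F   F   F   F   F   F
  3   T   T   T   T   F   F   F   F   F   T   T   T   T   F   F   F   F
  4   T   T   T   T   F   F   F   F   F   T   T   T   T   F   F   F   F
  5   T   T   T   T   F   F   T   T   T   T   T   T   T   F   F   T   T
  6   T   T   T   T   F   F   T   T   T   T   T   T   T   T   T   T   T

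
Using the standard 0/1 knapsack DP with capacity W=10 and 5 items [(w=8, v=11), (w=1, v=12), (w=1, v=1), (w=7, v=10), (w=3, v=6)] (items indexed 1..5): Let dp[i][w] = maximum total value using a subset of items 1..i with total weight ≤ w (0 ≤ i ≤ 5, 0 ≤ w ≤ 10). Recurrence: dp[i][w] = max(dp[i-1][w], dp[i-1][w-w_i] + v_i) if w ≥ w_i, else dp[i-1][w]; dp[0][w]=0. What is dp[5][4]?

i\w   0   1   2   3   4   5   6   7   8   9  10
  0   0   0   0   0   0   0   0   0   0   0   0
  1   0   0   0   0   0   0   0   0  11  11  11
  2   0  12  12  12  12  12  12  12  12  23  23
  3   0  12  13  13  13  13  13  13  13  23  24
  4   0  12  13  13  13  13  13  13  22  23  24
  5   0  12  13  13  18  19  19  19  22  23  24

18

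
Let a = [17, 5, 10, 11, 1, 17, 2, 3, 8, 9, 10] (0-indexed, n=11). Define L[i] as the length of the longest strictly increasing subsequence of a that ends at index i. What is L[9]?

   i    0    1    2    3    4    5    6    7    8    9   10
a[i]   17    5   10   11    1   17    2    3    8    9   10
L[i]    1    1    2    3    1    4    2    3    4    5    6

5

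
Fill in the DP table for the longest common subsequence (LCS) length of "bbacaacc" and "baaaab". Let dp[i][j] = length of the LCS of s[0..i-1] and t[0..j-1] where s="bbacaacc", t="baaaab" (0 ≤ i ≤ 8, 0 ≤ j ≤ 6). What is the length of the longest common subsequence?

4

   ''  b  a  a  a  a  b
''  0  0  0  0  0  0  0
 b  0  1  1  1  1  1  1
 b  0  1  1  1  1  1  2
 a  0  1  2  2  2  2  2
 c  0  1  2  2  2  2  2
 a  0  1  2  3  3  3  3
 a  0  1  2  3  4  4  4
 c  0  1  2  3  4  4  4
 c  0  1  2  3  4  4  4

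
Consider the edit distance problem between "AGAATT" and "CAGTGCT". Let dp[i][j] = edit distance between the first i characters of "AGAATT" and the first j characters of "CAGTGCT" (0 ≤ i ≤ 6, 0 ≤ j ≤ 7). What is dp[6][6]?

5

   ''  C  A  G  T  G  C  T
''  0  1  2  3  4  5  6  7
 A  1  1  1  2  3  4  5  6
 G  2  2  2  1  2  3  4  5
 A  3  3  2  2  2  3  4  5
 A  4  4  3  3  3  3  4  5
 T  5  5  4  4  3  4  4  4
 T  6  6  5  5  4  4  5  4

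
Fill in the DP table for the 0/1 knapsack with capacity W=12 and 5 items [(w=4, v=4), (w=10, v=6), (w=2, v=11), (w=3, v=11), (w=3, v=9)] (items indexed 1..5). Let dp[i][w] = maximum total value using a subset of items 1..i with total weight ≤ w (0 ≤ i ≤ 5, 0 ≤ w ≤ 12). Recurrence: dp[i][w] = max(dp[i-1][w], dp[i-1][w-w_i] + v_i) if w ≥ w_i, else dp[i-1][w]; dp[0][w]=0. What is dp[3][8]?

15

i\w   0   1   2   3   4   5   6   7   8   9  10  11  12
  0   0   0   0   0   0   0   0   0   0   0   0   0   0
  1   0   0   0   0   4   4   4   4   4   4   4   4   4
  2   0   0   0   0   4   4   4   4   4   4   6   6   6
  3   0   0  11  11  11  11  15  15  15  15  15  15  17
  4   0   0  11  11  11  22  22  22  22  26  26  26  26
  5   0   0  11  11  11  22  22  22  31  31  31  31  35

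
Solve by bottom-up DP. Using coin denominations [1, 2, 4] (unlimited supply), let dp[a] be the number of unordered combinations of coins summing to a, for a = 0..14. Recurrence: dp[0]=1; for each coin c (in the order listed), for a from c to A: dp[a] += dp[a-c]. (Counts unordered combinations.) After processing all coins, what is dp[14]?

after  coin     0     1     2     3     4     5     6     7     8     9    10    11    12    13    14
          1     1     1     1     1     1     1     1     1     1     1     1     1     1     1     1
          2     1     1     2     2     3     3     4     4     5     5     6     6     7     7     8
          4     1     1     2     2     4     4     6     6     9     9    12    12    16    16    20

20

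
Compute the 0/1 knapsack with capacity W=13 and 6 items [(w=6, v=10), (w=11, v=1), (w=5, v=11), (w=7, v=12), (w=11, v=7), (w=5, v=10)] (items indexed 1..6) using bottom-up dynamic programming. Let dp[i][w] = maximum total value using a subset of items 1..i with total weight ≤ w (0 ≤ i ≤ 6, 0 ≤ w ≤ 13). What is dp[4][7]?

i\w   0   1   2   3   4   5   6   7   8   9  10  11  12  13
  0   0   0   0   0   0   0   0   0   0   0   0   0   0   0
  1   0   0   0   0   0   0  10  10  10  10  10  10  10  10
  2   0   0   0   0   0   0  10  10  10  10  10  10  10  10
  3   0   0   0   0   0  11  11  11  11  11  11  21  21  21
  4   0   0   0   0   0  11  11  12  12  12  12  21  23  23
  5   0   0   0   0   0  11  11  12  12  12  12  21  23  23
  6   0   0   0   0   0  11  11  12  12  12  21  21  23  23

12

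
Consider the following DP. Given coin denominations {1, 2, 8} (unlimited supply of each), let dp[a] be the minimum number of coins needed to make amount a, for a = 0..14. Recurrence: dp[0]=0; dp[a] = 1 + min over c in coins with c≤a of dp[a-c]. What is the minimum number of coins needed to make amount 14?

 a  0  1  2  3  4  5  6  7  8  9 10 11 12 13 14
dp  0  1  1  2  2  3  3  4  1  2  2  3  3  4  4

4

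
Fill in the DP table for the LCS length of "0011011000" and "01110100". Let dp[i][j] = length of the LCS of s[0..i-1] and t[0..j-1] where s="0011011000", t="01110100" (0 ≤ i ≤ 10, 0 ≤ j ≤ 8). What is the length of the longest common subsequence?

7

   ''  0  1  1  1  0  1  0  0
''  0  0  0  0  0  0  0  0  0
 0  0  1  1  1  1  1  1  1  1
 0  0  1  1  1  1  2  2  2  2
 1  0  1  2  2  2  2  3  3  3
 1  0  1  2  3  3  3  3  3  3
 0  0  1  2  3  3  4  4  4  4
 1  0  1  2  3  4  4  5  5  5
 1  0  1  2  3  4  4  5  5  5
 0  0  1  2  3  4  5  5  6  6
 0  0  1  2  3  4  5  5  6  7
 0  0  1  2  3  4  5  5  6  7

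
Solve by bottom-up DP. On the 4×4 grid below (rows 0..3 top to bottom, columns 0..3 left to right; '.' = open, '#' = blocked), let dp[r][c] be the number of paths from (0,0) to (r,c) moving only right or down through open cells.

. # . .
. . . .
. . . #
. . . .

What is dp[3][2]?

r\c   0   1   2   3
  0   1   0   0   0
  1   1   1   1   1
  2   1   2   3   0
  3   1   3   6   6

6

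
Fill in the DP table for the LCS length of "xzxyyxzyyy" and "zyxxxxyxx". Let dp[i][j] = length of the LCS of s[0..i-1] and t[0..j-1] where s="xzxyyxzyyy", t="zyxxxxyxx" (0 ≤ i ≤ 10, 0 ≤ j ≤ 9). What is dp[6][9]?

   ''  z  y  x  x  x  x  y  x  x
''  0  0  0  0  0  0  0  0  0  0
 x  0  0  0  1  1  1  1  1  1  1
 z  0  1  1  1  1  1  1  1  1  1
 x  0  1  1  2  2  2  2  2  2  2
 y  0  1  2  2  2  2  2  3  3  3
 y  0  1  2  2  2  2  2  3  3  3
 x  0  1  2  3  3  3  3  3  4  4
 z  0  1  2  3  3  3  3  3  4  4
 y  0  1  2  3  3  3  3  4  4  4
 y  0  1  2  3  3  3  3  4  4  4
 y  0  1  2  3  3  3  3  4  4  4

4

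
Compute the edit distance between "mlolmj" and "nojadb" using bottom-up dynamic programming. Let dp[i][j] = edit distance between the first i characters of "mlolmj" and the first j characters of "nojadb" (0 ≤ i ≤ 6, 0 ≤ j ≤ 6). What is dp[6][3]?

   ''  n  o  j  a  d  b
''  0  1  2  3  4  5  6
 m  1  1  2  3  4  5  6
 l  2  2  2  3  4  5  6
 o  3  3  2  3  4  5  6
 l  4  4  3  3  4  5  6
 m  5  5  4  4  4  5  6
 j  6  6  5  4  5  5  6

4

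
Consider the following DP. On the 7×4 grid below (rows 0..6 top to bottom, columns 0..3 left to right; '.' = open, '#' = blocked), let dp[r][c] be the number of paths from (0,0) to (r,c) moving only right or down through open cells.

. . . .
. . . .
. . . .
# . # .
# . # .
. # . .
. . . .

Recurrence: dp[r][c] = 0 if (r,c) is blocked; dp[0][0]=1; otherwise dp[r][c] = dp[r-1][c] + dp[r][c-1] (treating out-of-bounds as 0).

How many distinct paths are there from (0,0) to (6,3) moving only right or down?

r\c   0   1   2   3
  0   1   1   1   1
  1   1   2   3   4
  2   1   3   6  10
  3   0   3   0  10
  4   0   3   0  10
  5   0   0   0  10
  6   0   0   0  10

10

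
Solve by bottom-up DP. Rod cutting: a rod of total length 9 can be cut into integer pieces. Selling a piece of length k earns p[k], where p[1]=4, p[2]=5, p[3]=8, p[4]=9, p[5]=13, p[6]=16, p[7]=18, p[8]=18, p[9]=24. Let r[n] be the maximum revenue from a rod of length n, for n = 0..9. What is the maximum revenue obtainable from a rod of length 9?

36

   n    0    1    2    3    4    5    6    7    8    9
r[n]    0    4    8   12   16   20   24   28   32   36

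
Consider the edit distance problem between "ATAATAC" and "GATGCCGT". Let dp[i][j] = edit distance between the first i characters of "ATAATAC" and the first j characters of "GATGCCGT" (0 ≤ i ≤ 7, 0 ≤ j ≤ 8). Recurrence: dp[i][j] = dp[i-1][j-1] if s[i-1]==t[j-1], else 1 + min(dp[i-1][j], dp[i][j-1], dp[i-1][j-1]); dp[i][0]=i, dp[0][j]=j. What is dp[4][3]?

3

   ''  G  A  T  G  C  C  G  T
''  0  1  2  3  4  5  6  7  8
 A  1  1  1  2  3  4  5  6  7
 T  2  2  2  1  2  3  4  5  6
 A  3  3  2  2  2  3  4  5  6
 A  4  4  3  3  3  3  4  5  6
 T  5  5  4  3  4  4  4  5  5
 A  6  6  5  4  4  5  5  5  6
 C  7  7  6  5  5  4  5  6  6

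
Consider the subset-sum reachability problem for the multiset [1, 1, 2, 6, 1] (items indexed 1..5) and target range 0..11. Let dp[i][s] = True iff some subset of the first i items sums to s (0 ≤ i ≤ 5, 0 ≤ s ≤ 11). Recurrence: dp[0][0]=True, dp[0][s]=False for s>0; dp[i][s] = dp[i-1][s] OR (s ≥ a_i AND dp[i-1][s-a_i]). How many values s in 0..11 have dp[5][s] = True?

12

i\s   0   1   2   3   4   5   6   7   8   9  10  11
  0   T   F   F   F   F   F   F   F   F   F   F   F
  1   T   T   F   F   F   F   F   F   F   F   F   F
  2   T   T   T   F   F   F   F   F   F   F   F   F
  3   T   T   T   T   T   F   F   F   F   F   F   F
  4   T   T   T   T   T   F   T   T   T   T   T   F
  5   T   T   T   T   T   T   T   T   T   T   T   T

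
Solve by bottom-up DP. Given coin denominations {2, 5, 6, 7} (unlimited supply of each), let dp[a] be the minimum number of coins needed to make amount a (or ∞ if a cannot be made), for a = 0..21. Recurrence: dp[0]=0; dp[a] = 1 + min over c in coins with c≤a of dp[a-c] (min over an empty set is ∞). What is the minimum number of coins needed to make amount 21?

 a  0  1  2  3  4  5  6  7  8  9 10 11 12 13 14 15 16 17 18 19 20 21
dp  0  -  1  -  2  1  1  1  2  2  2  2  2  2  2  3  3  3  3  3  3  3
(- denotes ∞ / unreachable)

3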